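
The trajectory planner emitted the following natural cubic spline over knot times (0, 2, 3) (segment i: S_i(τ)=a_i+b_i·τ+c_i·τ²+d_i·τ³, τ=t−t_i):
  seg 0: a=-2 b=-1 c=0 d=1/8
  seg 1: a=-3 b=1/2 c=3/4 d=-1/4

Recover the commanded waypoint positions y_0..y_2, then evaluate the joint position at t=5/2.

y_0 = S_0(0) = a_0 = -2
y_1 = S_1(0) = a_1 = -3
y_2 = S_1(1) = -2
t_q=5/2 is in segment 1 (τ=1/2); S_1(τ)=-83/32

y_0=-2 y_1=-3 y_2=-2
S(5/2) = -83/32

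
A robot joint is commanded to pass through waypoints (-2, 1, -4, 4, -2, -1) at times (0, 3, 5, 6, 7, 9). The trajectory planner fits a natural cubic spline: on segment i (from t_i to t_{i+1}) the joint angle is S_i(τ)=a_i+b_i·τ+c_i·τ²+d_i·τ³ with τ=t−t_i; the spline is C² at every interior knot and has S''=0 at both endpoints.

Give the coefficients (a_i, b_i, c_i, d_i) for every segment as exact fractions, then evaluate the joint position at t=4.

Δ: Δ0=1, Δ1=-5/2, Δ2=8, Δ3=-6, Δ4=1/2
row 1: diag=10, rhs=-21; c'=1/5, d'=-21/10
row 2: denom=6−2·1/5=28/5; d'=(63−2·-21/10)/(28/5)=12
row 3: denom=4−1·5/28=107/28; d'=(-84−1·12)/(107/28)=-2688/107
row 4: denom=6−1·28/107=614/107; d'=(39−1·-2688/107)/(614/107)=6861/614
back: M4=6861/614
back: M3=-2688/107−28/107·6861/614=-8610/307
back: M2=12−5/28·-8610/307=10443/614
back: M1=-21/10−1/5·10443/614=-1689/307
M: M0=0, M1=-1689/307, M2=10443/614, M3=-8610/307, M4=6861/614, M5=0
seg 0: a=-2, c=M0/2=0, d=(M1−M0)/(6·3)=-563/1842, b=Δ0−h0·(2M0+M1)/6=2303/614
seg 1: a=1, c=M1/2=-1689/614, d=(M2−M1)/(6·2)=4607/2456, b=Δ1−h1·(2M1+M2)/6=-1382/307
seg 2: a=-4, c=M2/2=10443/1228, d=(M3−M2)/(6·1)=-9221/1228, b=Δ2−h2·(2M2+M3)/6=4301/614
seg 3: a=4, c=M3/2=-4305/307, d=(M4−M3)/(6·1)=8027/1228, b=Δ3−h3·(2M3+M4)/6=1825/1228
seg 4: a=-2, c=M4/2=6861/1228, d=(M5−M4)/(6·2)=-2287/2456, b=Δ4−h4·(2M4+M5)/6=-4267/614
t_q=4 → seg 1, τ=1; S=1+-1382/307·τ+-1689/614·τ²+4607/2456·τ³=-10749/2456

  seg 0: a=-2 b=2303/614 c=0 d=-563/1842
  seg 1: a=1 b=-1382/307 c=-1689/614 d=4607/2456
  seg 2: a=-4 b=4301/614 c=10443/1228 d=-9221/1228
  seg 3: a=4 b=1825/1228 c=-4305/307 d=8027/1228
  seg 4: a=-2 b=-4267/614 c=6861/1228 d=-2287/2456
S(4) = -10749/2456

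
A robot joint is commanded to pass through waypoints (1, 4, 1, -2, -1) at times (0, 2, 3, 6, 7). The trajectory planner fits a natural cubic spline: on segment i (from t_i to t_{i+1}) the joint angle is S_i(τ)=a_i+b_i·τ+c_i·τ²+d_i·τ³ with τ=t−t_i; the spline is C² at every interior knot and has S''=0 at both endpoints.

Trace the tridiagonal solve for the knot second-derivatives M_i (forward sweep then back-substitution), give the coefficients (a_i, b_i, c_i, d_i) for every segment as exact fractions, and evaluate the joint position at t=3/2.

  seg 0: a=1 b=499/161 c=0 d=-515/1288
  seg 1: a=4 b=-547/322 c=-1545/644 d=101/92
  seg 2: a=1 b=-2063/644 c=144/161 d=-103/1932
  seg 3: a=-2 b=233/322 c=267/644 d=-89/644
S(3/2) = 6329/1472

Δ: Δ0=3/2, Δ1=-3, Δ2=-1, Δ3=1
row 1: diag=6, rhs=-27; c'=1/6, d'=-9/2
row 2: denom=8−1·1/6=47/6; d'=(12−1·-9/2)/(47/6)=99/47
row 3: denom=8−3·18/47=322/47; d'=(12−3·99/47)/(322/47)=267/322
back: M3=267/322
back: M2=99/47−18/47·267/322=288/161
back: M1=-9/2−1/6·288/161=-1545/322
M: M0=0, M1=-1545/322, M2=288/161, M3=267/322, M4=0
seg 0: a=1, c=M0/2=0, d=(M1−M0)/(6·2)=-515/1288, b=Δ0−h0·(2M0+M1)/6=499/161
seg 1: a=4, c=M1/2=-1545/644, d=(M2−M1)/(6·1)=101/92, b=Δ1−h1·(2M1+M2)/6=-547/322
seg 2: a=1, c=M2/2=144/161, d=(M3−M2)/(6·3)=-103/1932, b=Δ2−h2·(2M2+M3)/6=-2063/644
seg 3: a=-2, c=M3/2=267/644, d=(M4−M3)/(6·1)=-89/644, b=Δ3−h3·(2M3+M4)/6=233/322
t_q=3/2 → seg 0, τ=3/2; S=1+499/161·τ+0·τ²+-515/1288·τ³=6329/1472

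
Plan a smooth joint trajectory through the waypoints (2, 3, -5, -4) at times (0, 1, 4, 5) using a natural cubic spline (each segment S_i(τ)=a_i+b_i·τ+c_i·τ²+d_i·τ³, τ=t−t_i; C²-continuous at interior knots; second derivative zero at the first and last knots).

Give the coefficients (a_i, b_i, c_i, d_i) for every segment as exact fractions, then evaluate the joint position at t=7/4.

Δ: Δ0=1, Δ1=-8/3, Δ2=1
row 1: diag=8, rhs=-22; c'=3/8, d'=-11/4
row 2: denom=8−3·3/8=55/8; d'=(22−3·-11/4)/(55/8)=22/5
back: M2=22/5
back: M1=-11/4−3/8·22/5=-22/5
M: M0=0, M1=-22/5, M2=22/5, M3=0
seg 0: a=2, c=M0/2=0, d=(M1−M0)/(6·1)=-11/15, b=Δ0−h0·(2M0+M1)/6=26/15
seg 1: a=3, c=M1/2=-11/5, d=(M2−M1)/(6·3)=22/45, b=Δ1−h1·(2M1+M2)/6=-7/15
seg 2: a=-5, c=M2/2=11/5, d=(M3−M2)/(6·1)=-11/15, b=Δ2−h2·(2M2+M3)/6=-7/15
t_q=7/4 → seg 1, τ=3/4; S=3+-7/15·τ+-11/5·τ²+22/45·τ³=259/160

  seg 0: a=2 b=26/15 c=0 d=-11/15
  seg 1: a=3 b=-7/15 c=-11/5 d=22/45
  seg 2: a=-5 b=-7/15 c=11/5 d=-11/15
S(7/4) = 259/160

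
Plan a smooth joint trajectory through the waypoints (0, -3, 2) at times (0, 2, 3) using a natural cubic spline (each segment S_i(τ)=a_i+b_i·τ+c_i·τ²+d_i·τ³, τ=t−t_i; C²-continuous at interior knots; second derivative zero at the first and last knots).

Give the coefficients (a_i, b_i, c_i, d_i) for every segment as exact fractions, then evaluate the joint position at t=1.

Δ: Δ0=-3/2, Δ1=5
row 1: diag=6, rhs=39; c'=1/6, d'=13/2
back: M1=13/2
M: M0=0, M1=13/2, M2=0
seg 0: a=0, c=M0/2=0, d=(M1−M0)/(6·2)=13/24, b=Δ0−h0·(2M0+M1)/6=-11/3
seg 1: a=-3, c=M1/2=13/4, d=(M2−M1)/(6·1)=-13/12, b=Δ1−h1·(2M1+M2)/6=17/6
t_q=1 → seg 0, τ=1; S=0+-11/3·τ+0·τ²+13/24·τ³=-25/8

  seg 0: a=0 b=-11/3 c=0 d=13/24
  seg 1: a=-3 b=17/6 c=13/4 d=-13/12
S(1) = -25/8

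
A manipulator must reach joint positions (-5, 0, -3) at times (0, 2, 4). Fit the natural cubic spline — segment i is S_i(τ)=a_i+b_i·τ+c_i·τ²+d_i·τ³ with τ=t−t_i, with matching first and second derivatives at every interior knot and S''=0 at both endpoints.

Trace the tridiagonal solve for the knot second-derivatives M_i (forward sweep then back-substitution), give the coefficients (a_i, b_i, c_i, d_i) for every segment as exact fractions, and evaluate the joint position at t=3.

  seg 0: a=-5 b=7/2 c=0 d=-1/4
  seg 1: a=0 b=1/2 c=-3/2 d=1/4
S(3) = -3/4

Δ: Δ0=5/2, Δ1=-3/2
row 1: diag=8, rhs=-24; c'=1/4, d'=-3
back: M1=-3
M: M0=0, M1=-3, M2=0
seg 0: a=-5, c=M0/2=0, d=(M1−M0)/(6·2)=-1/4, b=Δ0−h0·(2M0+M1)/6=7/2
seg 1: a=0, c=M1/2=-3/2, d=(M2−M1)/(6·2)=1/4, b=Δ1−h1·(2M1+M2)/6=1/2
t_q=3 → seg 1, τ=1; S=0+1/2·τ+-3/2·τ²+1/4·τ³=-3/4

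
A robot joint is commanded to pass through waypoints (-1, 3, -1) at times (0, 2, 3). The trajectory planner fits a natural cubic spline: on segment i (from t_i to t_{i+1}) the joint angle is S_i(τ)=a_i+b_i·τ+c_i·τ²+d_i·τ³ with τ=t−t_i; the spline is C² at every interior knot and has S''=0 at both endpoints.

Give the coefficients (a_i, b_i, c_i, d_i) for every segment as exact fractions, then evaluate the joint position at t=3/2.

  seg 0: a=-1 b=4 c=0 d=-1/2
  seg 1: a=3 b=-2 c=-3 d=1
S(3/2) = 53/16

Δ: Δ0=2, Δ1=-4
row 1: diag=6, rhs=-36; c'=1/6, d'=-6
back: M1=-6
M: M0=0, M1=-6, M2=0
seg 0: a=-1, c=M0/2=0, d=(M1−M0)/(6·2)=-1/2, b=Δ0−h0·(2M0+M1)/6=4
seg 1: a=3, c=M1/2=-3, d=(M2−M1)/(6·1)=1, b=Δ1−h1·(2M1+M2)/6=-2
t_q=3/2 → seg 0, τ=3/2; S=-1+4·τ+0·τ²+-1/2·τ³=53/16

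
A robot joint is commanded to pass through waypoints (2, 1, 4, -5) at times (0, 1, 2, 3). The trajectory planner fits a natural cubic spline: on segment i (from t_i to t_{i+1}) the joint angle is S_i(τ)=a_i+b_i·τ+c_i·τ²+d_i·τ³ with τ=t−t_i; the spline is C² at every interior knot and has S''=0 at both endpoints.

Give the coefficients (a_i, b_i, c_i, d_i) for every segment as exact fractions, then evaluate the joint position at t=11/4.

  seg 0: a=2 b=-43/15 c=0 d=28/15
  seg 1: a=1 b=41/15 c=28/5 d=-16/3
  seg 2: a=4 b=-31/15 c=-52/5 d=52/15
S(11/4) = -31/16

Δ: Δ0=-1, Δ1=3, Δ2=-9
row 1: diag=4, rhs=24; c'=1/4, d'=6
row 2: denom=4−1·1/4=15/4; d'=(-72−1·6)/(15/4)=-104/5
back: M2=-104/5
back: M1=6−1/4·-104/5=56/5
M: M0=0, M1=56/5, M2=-104/5, M3=0
seg 0: a=2, c=M0/2=0, d=(M1−M0)/(6·1)=28/15, b=Δ0−h0·(2M0+M1)/6=-43/15
seg 1: a=1, c=M1/2=28/5, d=(M2−M1)/(6·1)=-16/3, b=Δ1−h1·(2M1+M2)/6=41/15
seg 2: a=4, c=M2/2=-52/5, d=(M3−M2)/(6·1)=52/15, b=Δ2−h2·(2M2+M3)/6=-31/15
t_q=11/4 → seg 2, τ=3/4; S=4+-31/15·τ+-52/5·τ²+52/15·τ³=-31/16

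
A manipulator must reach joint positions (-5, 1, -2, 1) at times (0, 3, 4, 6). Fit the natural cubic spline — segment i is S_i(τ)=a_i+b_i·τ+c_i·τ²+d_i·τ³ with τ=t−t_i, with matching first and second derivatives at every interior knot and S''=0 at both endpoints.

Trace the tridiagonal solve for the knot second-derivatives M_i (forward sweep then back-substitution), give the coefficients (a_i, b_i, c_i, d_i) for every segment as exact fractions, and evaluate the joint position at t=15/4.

Δ: Δ0=2, Δ1=-3, Δ2=3/2
row 1: diag=8, rhs=-30; c'=1/8, d'=-15/4
row 2: denom=6−1·1/8=47/8; d'=(27−1·-15/4)/(47/8)=246/47
back: M2=246/47
back: M1=-15/4−1/8·246/47=-207/47
M: M0=0, M1=-207/47, M2=246/47, M3=0
seg 0: a=-5, c=M0/2=0, d=(M1−M0)/(6·3)=-23/94, b=Δ0−h0·(2M0+M1)/6=395/94
seg 1: a=1, c=M1/2=-207/94, d=(M2−M1)/(6·1)=151/94, b=Δ1−h1·(2M1+M2)/6=-113/47
seg 2: a=-2, c=M2/2=123/47, d=(M3−M2)/(6·2)=-41/94, b=Δ2−h2·(2M2+M3)/6=-187/94
t_q=15/4 → seg 1, τ=3/4; S=1+-113/47·τ+-207/94·τ²+151/94·τ³=-8207/6016

  seg 0: a=-5 b=395/94 c=0 d=-23/94
  seg 1: a=1 b=-113/47 c=-207/94 d=151/94
  seg 2: a=-2 b=-187/94 c=123/47 d=-41/94
S(15/4) = -8207/6016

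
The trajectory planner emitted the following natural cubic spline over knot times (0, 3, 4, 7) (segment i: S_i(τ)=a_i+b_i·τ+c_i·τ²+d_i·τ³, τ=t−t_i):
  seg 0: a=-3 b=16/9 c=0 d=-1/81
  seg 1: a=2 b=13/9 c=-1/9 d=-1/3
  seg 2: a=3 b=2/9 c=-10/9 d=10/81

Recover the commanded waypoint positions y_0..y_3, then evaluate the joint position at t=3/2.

y_0 = S_0(0) = a_0 = -3
y_1 = S_1(0) = a_1 = 2
y_2 = S_2(0) = a_2 = 3
y_3 = S_2(3) = -3
t_q=3/2 is in segment 0 (τ=3/2); S_0(τ)=-3/8

y_0=-3 y_1=2 y_2=3 y_3=-3
S(3/2) = -3/8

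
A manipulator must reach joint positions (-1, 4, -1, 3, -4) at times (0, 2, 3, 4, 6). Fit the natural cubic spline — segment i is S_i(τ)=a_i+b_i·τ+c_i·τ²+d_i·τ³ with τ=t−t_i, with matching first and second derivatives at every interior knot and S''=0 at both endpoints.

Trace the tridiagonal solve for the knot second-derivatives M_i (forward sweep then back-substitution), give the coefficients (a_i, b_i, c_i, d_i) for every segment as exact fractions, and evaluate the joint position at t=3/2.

Δ: Δ0=5/2, Δ1=-5, Δ2=4, Δ3=-7/2
row 1: diag=6, rhs=-45; c'=1/6, d'=-15/2
row 2: denom=4−1·1/6=23/6; d'=(54−1·-15/2)/(23/6)=369/23
row 3: denom=6−1·6/23=132/23; d'=(-45−1·369/23)/(132/23)=-117/11
back: M3=-117/11
back: M2=369/23−6/23·-117/11=207/11
back: M1=-15/2−1/6·207/11=-117/11
M: M0=0, M1=-117/11, M2=207/11, M3=-117/11, M4=0
seg 0: a=-1, c=M0/2=0, d=(M1−M0)/(6·2)=-39/44, b=Δ0−h0·(2M0+M1)/6=133/22
seg 1: a=4, c=M1/2=-117/22, d=(M2−M1)/(6·1)=54/11, b=Δ1−h1·(2M1+M2)/6=-101/22
seg 2: a=-1, c=M2/2=207/22, d=(M3−M2)/(6·1)=-54/11, b=Δ2−h2·(2M2+M3)/6=-1/2
seg 3: a=3, c=M3/2=-117/22, d=(M4−M3)/(6·2)=39/44, b=Δ3−h3·(2M3+M4)/6=79/22
t_q=3/2 → seg 0, τ=3/2; S=-1+133/22·τ+0·τ²+-39/44·τ³=1787/352

  seg 0: a=-1 b=133/22 c=0 d=-39/44
  seg 1: a=4 b=-101/22 c=-117/22 d=54/11
  seg 2: a=-1 b=-1/2 c=207/22 d=-54/11
  seg 3: a=3 b=79/22 c=-117/22 d=39/44
S(3/2) = 1787/352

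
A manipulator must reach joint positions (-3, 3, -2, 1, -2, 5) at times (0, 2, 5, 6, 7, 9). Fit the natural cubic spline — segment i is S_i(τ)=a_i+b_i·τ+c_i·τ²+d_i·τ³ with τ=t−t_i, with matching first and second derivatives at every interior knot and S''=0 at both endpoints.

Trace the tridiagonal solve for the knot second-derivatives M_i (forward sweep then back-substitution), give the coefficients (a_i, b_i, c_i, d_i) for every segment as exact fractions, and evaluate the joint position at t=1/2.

Δ: Δ0=3, Δ1=-5/3, Δ2=3, Δ3=-3, Δ4=7/2
row 1: diag=10, rhs=-28; c'=3/10, d'=-14/5
row 2: denom=8−3·3/10=71/10; d'=(28−3·-14/5)/(71/10)=364/71
row 3: denom=4−1·10/71=274/71; d'=(-36−1·364/71)/(274/71)=-1460/137
row 4: denom=6−1·71/274=1573/274; d'=(39−1·-1460/137)/(1573/274)=13606/1573
back: M4=13606/1573
back: M3=-1460/137−71/274·13606/1573=-20289/1573
back: M2=364/71−10/71·-20289/1573=10922/1573
back: M1=-14/5−3/10·10922/1573=-7681/1573
M: M0=0, M1=-7681/1573, M2=10922/1573, M3=-20289/1573, M4=13606/1573, M5=0
seg 0: a=-3, c=M0/2=0, d=(M1−M0)/(6·2)=-7681/18876, b=Δ0−h0·(2M0+M1)/6=21838/4719
seg 1: a=3, c=M1/2=-7681/3146, d=(M2−M1)/(6·3)=159/242, b=Δ1−h1·(2M1+M2)/6=-1205/4719
seg 2: a=-2, c=M2/2=5461/1573, d=(M3−M2)/(6·1)=-31211/9438, b=Δ2−h2·(2M2+M3)/6=26759/9438
seg 3: a=1, c=M3/2=-20289/3146, d=(M4−M3)/(6·1)=33895/9438, b=Δ3−h3·(2M3+M4)/6=-61/429
seg 4: a=-2, c=M4/2=6803/1573, d=(M5−M4)/(6·2)=-6803/9438, b=Δ4−h4·(2M4+M5)/6=-21391/9438
t_q=1/2 → seg 0, τ=1/2; S=-3+21838/4719·τ+0·τ²+-7681/18876·τ³=-37099/50336

  seg 0: a=-3 b=21838/4719 c=0 d=-7681/18876
  seg 1: a=3 b=-1205/4719 c=-7681/3146 d=159/242
  seg 2: a=-2 b=26759/9438 c=5461/1573 d=-31211/9438
  seg 3: a=1 b=-61/429 c=-20289/3146 d=33895/9438
  seg 4: a=-2 b=-21391/9438 c=6803/1573 d=-6803/9438
S(1/2) = -37099/50336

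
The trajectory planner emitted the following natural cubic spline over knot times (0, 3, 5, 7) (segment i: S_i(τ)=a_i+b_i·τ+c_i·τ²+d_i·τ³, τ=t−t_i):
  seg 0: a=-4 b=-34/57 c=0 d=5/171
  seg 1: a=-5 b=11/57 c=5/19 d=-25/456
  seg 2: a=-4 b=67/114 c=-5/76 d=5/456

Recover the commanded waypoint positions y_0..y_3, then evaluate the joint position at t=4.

y_0=-4 y_1=-5 y_2=-4 y_3=-3
S(4) = -699/152

y_0 = S_0(0) = a_0 = -4
y_1 = S_1(0) = a_1 = -5
y_2 = S_2(0) = a_2 = -4
y_3 = S_2(2) = -3
t_q=4 is in segment 1 (τ=1); S_1(τ)=-699/152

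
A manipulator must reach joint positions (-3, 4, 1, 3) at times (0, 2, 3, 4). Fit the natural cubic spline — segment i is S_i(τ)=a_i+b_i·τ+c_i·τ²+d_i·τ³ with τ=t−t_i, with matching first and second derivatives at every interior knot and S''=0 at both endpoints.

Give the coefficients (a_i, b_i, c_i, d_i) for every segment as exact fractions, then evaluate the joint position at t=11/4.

Δ: Δ0=7/2, Δ1=-3, Δ2=2
row 1: diag=6, rhs=-39; c'=1/6, d'=-13/2
row 2: denom=4−1·1/6=23/6; d'=(30−1·-13/2)/(23/6)=219/23
back: M2=219/23
back: M1=-13/2−1/6·219/23=-186/23
M: M0=0, M1=-186/23, M2=219/23, M3=0
seg 0: a=-3, c=M0/2=0, d=(M1−M0)/(6·2)=-31/46, b=Δ0−h0·(2M0+M1)/6=285/46
seg 1: a=4, c=M1/2=-93/23, d=(M2−M1)/(6·1)=135/46, b=Δ1−h1·(2M1+M2)/6=-87/46
seg 2: a=1, c=M2/2=219/46, d=(M3−M2)/(6·1)=-73/46, b=Δ2−h2·(2M2+M3)/6=-27/23
t_q=11/4 → seg 1, τ=3/4; S=4+-87/46·τ+-93/23·τ²+135/46·τ³=4549/2944

  seg 0: a=-3 b=285/46 c=0 d=-31/46
  seg 1: a=4 b=-87/46 c=-93/23 d=135/46
  seg 2: a=1 b=-27/23 c=219/46 d=-73/46
S(11/4) = 4549/2944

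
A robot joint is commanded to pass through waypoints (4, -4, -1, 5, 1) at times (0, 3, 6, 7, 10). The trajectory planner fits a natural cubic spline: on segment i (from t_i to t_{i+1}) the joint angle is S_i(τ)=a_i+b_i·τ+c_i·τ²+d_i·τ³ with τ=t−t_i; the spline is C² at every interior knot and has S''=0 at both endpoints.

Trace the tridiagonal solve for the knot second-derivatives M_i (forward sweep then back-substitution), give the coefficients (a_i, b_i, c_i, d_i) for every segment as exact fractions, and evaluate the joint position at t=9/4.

Δ: Δ0=-8/3, Δ1=1, Δ2=6, Δ3=-4/3
row 1: diag=12, rhs=22; c'=1/4, d'=11/6
row 2: denom=8−3·1/4=29/4; d'=(30−3·11/6)/(29/4)=98/29
row 3: denom=8−1·4/29=228/29; d'=(-44−1·98/29)/(228/29)=-229/38
back: M3=-229/38
back: M2=98/29−4/29·-229/38=80/19
back: M1=11/6−1/4·80/19=89/114
M: M0=0, M1=89/114, M2=80/19, M3=-229/38, M4=0
seg 0: a=4, c=M0/2=0, d=(M1−M0)/(6·3)=89/2052, b=Δ0−h0·(2M0+M1)/6=-697/228
seg 1: a=-4, c=M1/2=89/228, d=(M2−M1)/(6·3)=391/2052, b=Δ1−h1·(2M1+M2)/6=-215/114
seg 2: a=-1, c=M2/2=40/19, d=(M3−M2)/(6·1)=-389/228, b=Δ2−h2·(2M2+M3)/6=1277/228
seg 3: a=5, c=M3/2=-229/76, d=(M4−M3)/(6·3)=229/684, b=Δ3−h3·(2M3+M4)/6=535/114
t_q=9/4 → seg 0, τ=9/4; S=4+-697/228·τ+0·τ²+89/2052·τ³=-11597/4864

  seg 0: a=4 b=-697/228 c=0 d=89/2052
  seg 1: a=-4 b=-215/114 c=89/228 d=391/2052
  seg 2: a=-1 b=1277/228 c=40/19 d=-389/228
  seg 3: a=5 b=535/114 c=-229/76 d=229/684
S(9/4) = -11597/4864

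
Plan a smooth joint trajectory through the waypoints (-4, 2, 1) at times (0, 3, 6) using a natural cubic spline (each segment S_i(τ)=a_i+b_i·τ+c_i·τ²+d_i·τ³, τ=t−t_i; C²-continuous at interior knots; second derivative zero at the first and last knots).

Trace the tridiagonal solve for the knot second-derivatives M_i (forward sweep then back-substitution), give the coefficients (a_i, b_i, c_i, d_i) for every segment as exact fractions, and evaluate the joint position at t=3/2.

  seg 0: a=-4 b=31/12 c=0 d=-7/108
  seg 1: a=2 b=5/6 c=-7/12 d=7/108
S(3/2) = -11/32

Δ: Δ0=2, Δ1=-1/3
row 1: diag=12, rhs=-14; c'=1/4, d'=-7/6
back: M1=-7/6
M: M0=0, M1=-7/6, M2=0
seg 0: a=-4, c=M0/2=0, d=(M1−M0)/(6·3)=-7/108, b=Δ0−h0·(2M0+M1)/6=31/12
seg 1: a=2, c=M1/2=-7/12, d=(M2−M1)/(6·3)=7/108, b=Δ1−h1·(2M1+M2)/6=5/6
t_q=3/2 → seg 0, τ=3/2; S=-4+31/12·τ+0·τ²+-7/108·τ³=-11/32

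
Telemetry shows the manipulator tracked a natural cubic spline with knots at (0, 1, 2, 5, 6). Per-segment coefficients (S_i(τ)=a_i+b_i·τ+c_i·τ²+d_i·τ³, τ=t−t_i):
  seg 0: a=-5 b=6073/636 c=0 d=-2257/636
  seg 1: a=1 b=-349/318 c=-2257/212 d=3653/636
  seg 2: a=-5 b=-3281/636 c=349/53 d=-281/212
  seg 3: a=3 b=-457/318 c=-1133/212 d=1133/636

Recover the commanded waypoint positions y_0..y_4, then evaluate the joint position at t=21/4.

y_0=-5 y_1=1 y_2=-5 y_3=3 y_4=-2
S(21/4) = 31675/13568

y_0 = S_0(0) = a_0 = -5
y_1 = S_1(0) = a_1 = 1
y_2 = S_2(0) = a_2 = -5
y_3 = S_3(0) = a_3 = 3
y_4 = S_3(1) = -2
t_q=21/4 is in segment 3 (τ=1/4); S_3(τ)=31675/13568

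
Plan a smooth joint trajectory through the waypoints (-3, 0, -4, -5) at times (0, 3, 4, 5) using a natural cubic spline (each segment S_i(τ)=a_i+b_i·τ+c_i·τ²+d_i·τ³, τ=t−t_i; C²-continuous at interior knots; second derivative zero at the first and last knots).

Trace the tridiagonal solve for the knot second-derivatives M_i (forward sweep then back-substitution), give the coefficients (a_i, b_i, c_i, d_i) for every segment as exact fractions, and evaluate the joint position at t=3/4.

  seg 0: a=-3 b=100/31 c=0 d=-23/93
  seg 1: a=0 b=-107/31 c=-69/31 d=52/31
  seg 2: a=-4 b=-89/31 c=87/31 d=-29/31
S(3/4) = -1359/1984

Δ: Δ0=1, Δ1=-4, Δ2=-1
row 1: diag=8, rhs=-30; c'=1/8, d'=-15/4
row 2: denom=4−1·1/8=31/8; d'=(18−1·-15/4)/(31/8)=174/31
back: M2=174/31
back: M1=-15/4−1/8·174/31=-138/31
M: M0=0, M1=-138/31, M2=174/31, M3=0
seg 0: a=-3, c=M0/2=0, d=(M1−M0)/(6·3)=-23/93, b=Δ0−h0·(2M0+M1)/6=100/31
seg 1: a=0, c=M1/2=-69/31, d=(M2−M1)/(6·1)=52/31, b=Δ1−h1·(2M1+M2)/6=-107/31
seg 2: a=-4, c=M2/2=87/31, d=(M3−M2)/(6·1)=-29/31, b=Δ2−h2·(2M2+M3)/6=-89/31
t_q=3/4 → seg 0, τ=3/4; S=-3+100/31·τ+0·τ²+-23/93·τ³=-1359/1984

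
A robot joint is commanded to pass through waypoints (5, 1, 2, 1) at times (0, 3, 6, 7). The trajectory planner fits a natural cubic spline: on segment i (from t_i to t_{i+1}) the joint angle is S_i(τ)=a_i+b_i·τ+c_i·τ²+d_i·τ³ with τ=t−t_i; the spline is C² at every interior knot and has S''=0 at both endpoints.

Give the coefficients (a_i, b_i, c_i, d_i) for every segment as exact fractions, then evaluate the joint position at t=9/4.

  seg 0: a=5 b=-56/29 c=0 d=52/783
  seg 1: a=1 b=-4/29 c=52/87 d=-115/783
  seg 2: a=2 b=-15/29 c=-21/29 d=7/29
S(9/4) = 655/464

Δ: Δ0=-4/3, Δ1=1/3, Δ2=-1
row 1: diag=12, rhs=10; c'=1/4, d'=5/6
row 2: denom=8−3·1/4=29/4; d'=(-8−3·5/6)/(29/4)=-42/29
back: M2=-42/29
back: M1=5/6−1/4·-42/29=104/87
M: M0=0, M1=104/87, M2=-42/29, M3=0
seg 0: a=5, c=M0/2=0, d=(M1−M0)/(6·3)=52/783, b=Δ0−h0·(2M0+M1)/6=-56/29
seg 1: a=1, c=M1/2=52/87, d=(M2−M1)/(6·3)=-115/783, b=Δ1−h1·(2M1+M2)/6=-4/29
seg 2: a=2, c=M2/2=-21/29, d=(M3−M2)/(6·1)=7/29, b=Δ2−h2·(2M2+M3)/6=-15/29
t_q=9/4 → seg 0, τ=9/4; S=5+-56/29·τ+0·τ²+52/783·τ³=655/464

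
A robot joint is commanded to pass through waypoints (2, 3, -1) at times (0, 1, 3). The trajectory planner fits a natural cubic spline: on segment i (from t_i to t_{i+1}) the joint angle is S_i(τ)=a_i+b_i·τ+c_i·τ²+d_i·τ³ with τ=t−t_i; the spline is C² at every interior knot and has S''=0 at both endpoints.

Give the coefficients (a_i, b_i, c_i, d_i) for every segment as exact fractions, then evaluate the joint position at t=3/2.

Δ: Δ0=1, Δ1=-2
row 1: diag=6, rhs=-18; c'=1/3, d'=-3
back: M1=-3
M: M0=0, M1=-3, M2=0
seg 0: a=2, c=M0/2=0, d=(M1−M0)/(6·1)=-1/2, b=Δ0−h0·(2M0+M1)/6=3/2
seg 1: a=3, c=M1/2=-3/2, d=(M2−M1)/(6·2)=1/4, b=Δ1−h1·(2M1+M2)/6=0
t_q=3/2 → seg 1, τ=1/2; S=3+0·τ+-3/2·τ²+1/4·τ³=85/32

  seg 0: a=2 b=3/2 c=0 d=-1/2
  seg 1: a=3 b=0 c=-3/2 d=1/4
S(3/2) = 85/32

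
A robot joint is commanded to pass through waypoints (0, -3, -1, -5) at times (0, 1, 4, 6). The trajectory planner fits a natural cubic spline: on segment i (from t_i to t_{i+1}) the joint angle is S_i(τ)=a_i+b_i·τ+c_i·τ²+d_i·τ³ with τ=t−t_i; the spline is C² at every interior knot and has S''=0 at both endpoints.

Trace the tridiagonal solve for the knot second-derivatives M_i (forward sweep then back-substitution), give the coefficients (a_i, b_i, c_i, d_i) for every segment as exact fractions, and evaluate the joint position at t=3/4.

  seg 0: a=0 b=-773/213 c=0 d=134/213
  seg 1: a=-3 b=-371/213 c=134/71 d=-77/213
  seg 2: a=-1 b=-38/213 c=-97/71 d=97/426
S(3/4) = -5581/2272

Δ: Δ0=-3, Δ1=2/3, Δ2=-2
row 1: diag=8, rhs=22; c'=3/8, d'=11/4
row 2: denom=10−3·3/8=71/8; d'=(-16−3·11/4)/(71/8)=-194/71
back: M2=-194/71
back: M1=11/4−3/8·-194/71=268/71
M: M0=0, M1=268/71, M2=-194/71, M3=0
seg 0: a=0, c=M0/2=0, d=(M1−M0)/(6·1)=134/213, b=Δ0−h0·(2M0+M1)/6=-773/213
seg 1: a=-3, c=M1/2=134/71, d=(M2−M1)/(6·3)=-77/213, b=Δ1−h1·(2M1+M2)/6=-371/213
seg 2: a=-1, c=M2/2=-97/71, d=(M3−M2)/(6·2)=97/426, b=Δ2−h2·(2M2+M3)/6=-38/213
t_q=3/4 → seg 0, τ=3/4; S=0+-773/213·τ+0·τ²+134/213·τ³=-5581/2272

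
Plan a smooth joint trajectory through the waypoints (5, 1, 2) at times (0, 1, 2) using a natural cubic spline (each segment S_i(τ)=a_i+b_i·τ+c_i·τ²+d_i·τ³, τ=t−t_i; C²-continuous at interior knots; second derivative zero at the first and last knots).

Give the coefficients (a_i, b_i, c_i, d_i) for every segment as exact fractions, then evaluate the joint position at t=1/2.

Δ: Δ0=-4, Δ1=1
row 1: diag=4, rhs=30; c'=1/4, d'=15/2
back: M1=15/2
M: M0=0, M1=15/2, M2=0
seg 0: a=5, c=M0/2=0, d=(M1−M0)/(6·1)=5/4, b=Δ0−h0·(2M0+M1)/6=-21/4
seg 1: a=1, c=M1/2=15/4, d=(M2−M1)/(6·1)=-5/4, b=Δ1−h1·(2M1+M2)/6=-3/2
t_q=1/2 → seg 0, τ=1/2; S=5+-21/4·τ+0·τ²+5/4·τ³=81/32

  seg 0: a=5 b=-21/4 c=0 d=5/4
  seg 1: a=1 b=-3/2 c=15/4 d=-5/4
S(1/2) = 81/32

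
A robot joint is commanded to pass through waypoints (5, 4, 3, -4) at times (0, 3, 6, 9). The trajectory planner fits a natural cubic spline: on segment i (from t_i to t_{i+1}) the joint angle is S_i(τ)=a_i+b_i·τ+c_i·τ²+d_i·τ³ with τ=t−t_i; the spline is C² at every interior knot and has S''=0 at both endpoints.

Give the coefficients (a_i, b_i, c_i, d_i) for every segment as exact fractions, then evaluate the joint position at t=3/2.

  seg 0: a=5 b=-7/15 c=0 d=2/135
  seg 1: a=4 b=-1/15 c=2/15 d=-2/27
  seg 2: a=3 b=-19/15 c=-8/15 d=8/135
S(3/2) = 87/20

Δ: Δ0=-1/3, Δ1=-1/3, Δ2=-7/3
row 1: diag=12, rhs=0; c'=1/4, d'=0
row 2: denom=12−3·1/4=45/4; d'=(-12−3·0)/(45/4)=-16/15
back: M2=-16/15
back: M1=0−1/4·-16/15=4/15
M: M0=0, M1=4/15, M2=-16/15, M3=0
seg 0: a=5, c=M0/2=0, d=(M1−M0)/(6·3)=2/135, b=Δ0−h0·(2M0+M1)/6=-7/15
seg 1: a=4, c=M1/2=2/15, d=(M2−M1)/(6·3)=-2/27, b=Δ1−h1·(2M1+M2)/6=-1/15
seg 2: a=3, c=M2/2=-8/15, d=(M3−M2)/(6·3)=8/135, b=Δ2−h2·(2M2+M3)/6=-19/15
t_q=3/2 → seg 0, τ=3/2; S=5+-7/15·τ+0·τ²+2/135·τ³=87/20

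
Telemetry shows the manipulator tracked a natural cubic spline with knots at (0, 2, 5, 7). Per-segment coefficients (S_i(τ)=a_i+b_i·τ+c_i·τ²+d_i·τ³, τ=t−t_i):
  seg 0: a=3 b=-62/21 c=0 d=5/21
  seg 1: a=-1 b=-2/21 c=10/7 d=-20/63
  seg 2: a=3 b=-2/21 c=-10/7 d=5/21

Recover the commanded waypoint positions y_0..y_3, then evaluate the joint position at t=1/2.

y_0=3 y_1=-1 y_2=3 y_3=-1
S(1/2) = 87/56

y_0 = S_0(0) = a_0 = 3
y_1 = S_1(0) = a_1 = -1
y_2 = S_2(0) = a_2 = 3
y_3 = S_2(2) = -1
t_q=1/2 is in segment 0 (τ=1/2); S_0(τ)=87/56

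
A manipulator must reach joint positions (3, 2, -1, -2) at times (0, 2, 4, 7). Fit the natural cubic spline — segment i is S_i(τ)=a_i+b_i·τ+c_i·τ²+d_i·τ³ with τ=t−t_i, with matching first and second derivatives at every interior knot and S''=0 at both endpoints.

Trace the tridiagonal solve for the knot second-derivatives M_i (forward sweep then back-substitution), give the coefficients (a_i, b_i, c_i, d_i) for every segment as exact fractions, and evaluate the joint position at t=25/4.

Δ: Δ0=-1/2, Δ1=-3/2, Δ2=-1/3
row 1: diag=8, rhs=-6; c'=1/4, d'=-3/4
row 2: denom=10−2·1/4=19/2; d'=(7−2·-3/4)/(19/2)=17/19
back: M2=17/19
back: M1=-3/4−1/4·17/19=-37/38
M: M0=0, M1=-37/38, M2=17/19, M3=0
seg 0: a=3, c=M0/2=0, d=(M1−M0)/(6·2)=-37/456, b=Δ0−h0·(2M0+M1)/6=-10/57
seg 1: a=2, c=M1/2=-37/76, d=(M2−M1)/(6·2)=71/456, b=Δ1−h1·(2M1+M2)/6=-131/114
seg 2: a=-1, c=M2/2=17/38, d=(M3−M2)/(6·3)=-17/342, b=Δ2−h2·(2M2+M3)/6=-70/57
t_q=25/4 → seg 2, τ=9/4; S=-1+-70/57·τ+17/38·τ²+-17/342·τ³=-5021/2432

  seg 0: a=3 b=-10/57 c=0 d=-37/456
  seg 1: a=2 b=-131/114 c=-37/76 d=71/456
  seg 2: a=-1 b=-70/57 c=17/38 d=-17/342
S(25/4) = -5021/2432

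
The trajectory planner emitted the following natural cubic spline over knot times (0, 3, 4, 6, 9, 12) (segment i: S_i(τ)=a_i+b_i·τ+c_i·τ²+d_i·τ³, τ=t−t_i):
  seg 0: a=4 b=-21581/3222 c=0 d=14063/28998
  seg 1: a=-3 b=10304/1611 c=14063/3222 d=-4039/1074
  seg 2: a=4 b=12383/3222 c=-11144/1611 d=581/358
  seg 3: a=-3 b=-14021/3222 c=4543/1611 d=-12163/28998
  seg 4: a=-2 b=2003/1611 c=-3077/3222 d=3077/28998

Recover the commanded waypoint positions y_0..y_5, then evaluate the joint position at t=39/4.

y_0=4 y_1=-3 y_2=4 y_3=-3 y_4=-2 y_5=-4
S(39/4) = -35741/22912

y_0 = S_0(0) = a_0 = 4
y_1 = S_1(0) = a_1 = -3
y_2 = S_2(0) = a_2 = 4
y_3 = S_3(0) = a_3 = -3
y_4 = S_4(0) = a_4 = -2
y_5 = S_4(3) = -4
t_q=39/4 is in segment 4 (τ=3/4); S_4(τ)=-35741/22912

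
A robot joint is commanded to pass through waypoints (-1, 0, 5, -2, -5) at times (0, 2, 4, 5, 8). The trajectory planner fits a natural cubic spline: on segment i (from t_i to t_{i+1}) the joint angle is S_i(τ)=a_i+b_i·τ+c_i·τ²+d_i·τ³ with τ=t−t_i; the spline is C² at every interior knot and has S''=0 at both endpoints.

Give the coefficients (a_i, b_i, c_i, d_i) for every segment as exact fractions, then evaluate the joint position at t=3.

Δ: Δ0=1/2, Δ1=5/2, Δ2=-7, Δ3=-1
row 1: diag=8, rhs=12; c'=1/4, d'=3/2
row 2: denom=6−2·1/4=11/2; d'=(-57−2·3/2)/(11/2)=-120/11
row 3: denom=8−1·2/11=86/11; d'=(36−1·-120/11)/(86/11)=6
back: M3=6
back: M2=-120/11−2/11·6=-12
back: M1=3/2−1/4·-12=9/2
M: M0=0, M1=9/2, M2=-12, M3=6, M4=0
seg 0: a=-1, c=M0/2=0, d=(M1−M0)/(6·2)=3/8, b=Δ0−h0·(2M0+M1)/6=-1
seg 1: a=0, c=M1/2=9/4, d=(M2−M1)/(6·2)=-11/8, b=Δ1−h1·(2M1+M2)/6=7/2
seg 2: a=5, c=M2/2=-6, d=(M3−M2)/(6·1)=3, b=Δ2−h2·(2M2+M3)/6=-4
seg 3: a=-2, c=M3/2=3, d=(M4−M3)/(6·3)=-1/3, b=Δ3−h3·(2M3+M4)/6=-7
t_q=3 → seg 1, τ=1; S=0+7/2·τ+9/4·τ²+-11/8·τ³=35/8

  seg 0: a=-1 b=-1 c=0 d=3/8
  seg 1: a=0 b=7/2 c=9/4 d=-11/8
  seg 2: a=5 b=-4 c=-6 d=3
  seg 3: a=-2 b=-7 c=3 d=-1/3
S(3) = 35/8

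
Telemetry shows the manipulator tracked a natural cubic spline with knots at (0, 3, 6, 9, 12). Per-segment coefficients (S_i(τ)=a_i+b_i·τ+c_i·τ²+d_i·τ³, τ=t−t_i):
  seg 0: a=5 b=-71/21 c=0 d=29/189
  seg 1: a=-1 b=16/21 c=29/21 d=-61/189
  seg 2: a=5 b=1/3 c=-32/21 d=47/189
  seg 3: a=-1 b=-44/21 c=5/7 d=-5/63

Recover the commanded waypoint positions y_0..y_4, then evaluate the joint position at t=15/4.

y_0 = S_0(0) = a_0 = 5
y_1 = S_1(0) = a_1 = -1
y_2 = S_2(0) = a_2 = 5
y_3 = S_3(0) = a_3 = -1
y_4 = S_3(3) = -3
t_q=15/4 is in segment 1 (τ=3/4); S_1(τ)=95/448

y_0=5 y_1=-1 y_2=5 y_3=-1 y_4=-3
S(15/4) = 95/448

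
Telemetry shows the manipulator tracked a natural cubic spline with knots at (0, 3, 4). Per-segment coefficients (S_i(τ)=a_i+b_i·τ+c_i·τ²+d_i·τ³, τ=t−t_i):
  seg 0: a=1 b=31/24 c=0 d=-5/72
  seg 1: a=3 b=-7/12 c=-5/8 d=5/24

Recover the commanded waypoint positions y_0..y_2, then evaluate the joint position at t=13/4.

y_0 = S_0(0) = a_0 = 1
y_1 = S_1(0) = a_1 = 3
y_2 = S_1(1) = 2
t_q=13/4 is in segment 1 (τ=1/4); S_1(τ)=1443/512

y_0=1 y_1=3 y_2=2
S(13/4) = 1443/512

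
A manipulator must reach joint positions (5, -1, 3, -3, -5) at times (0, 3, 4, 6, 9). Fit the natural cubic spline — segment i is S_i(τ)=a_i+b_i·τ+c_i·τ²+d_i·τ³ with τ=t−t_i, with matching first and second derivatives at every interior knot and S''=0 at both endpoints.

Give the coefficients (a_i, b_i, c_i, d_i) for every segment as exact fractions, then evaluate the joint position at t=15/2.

Δ: Δ0=-2, Δ1=4, Δ2=-3, Δ3=-2/3
row 1: diag=8, rhs=36; c'=1/8, d'=9/2
row 2: denom=6−1·1/8=47/8; d'=(-42−1·9/2)/(47/8)=-372/47
row 3: denom=10−2·16/47=438/47; d'=(14−2·-372/47)/(438/47)=701/219
back: M3=701/219
back: M2=-372/47−16/47·701/219=-1972/219
back: M1=9/2−1/8·-1972/219=1232/219
M: M0=0, M1=1232/219, M2=-1972/219, M3=701/219, M4=0
seg 0: a=5, c=M0/2=0, d=(M1−M0)/(6·3)=616/1971, b=Δ0−h0·(2M0+M1)/6=-1054/219
seg 1: a=-1, c=M1/2=616/219, d=(M2−M1)/(6·1)=-178/73, b=Δ1−h1·(2M1+M2)/6=794/219
seg 2: a=3, c=M2/2=-986/219, d=(M3−M2)/(6·2)=297/292, b=Δ2−h2·(2M2+M3)/6=424/219
seg 3: a=-3, c=M3/2=701/438, d=(M4−M3)/(6·3)=-701/3942, b=Δ3−h3·(2M3+M4)/6=-847/219
t_q=15/2 → seg 3, τ=3/2; S=-3+-847/219·τ+701/438·τ²+-701/3942·τ³=-6775/1168

  seg 0: a=5 b=-1054/219 c=0 d=616/1971
  seg 1: a=-1 b=794/219 c=616/219 d=-178/73
  seg 2: a=3 b=424/219 c=-986/219 d=297/292
  seg 3: a=-3 b=-847/219 c=701/438 d=-701/3942
S(15/2) = -6775/1168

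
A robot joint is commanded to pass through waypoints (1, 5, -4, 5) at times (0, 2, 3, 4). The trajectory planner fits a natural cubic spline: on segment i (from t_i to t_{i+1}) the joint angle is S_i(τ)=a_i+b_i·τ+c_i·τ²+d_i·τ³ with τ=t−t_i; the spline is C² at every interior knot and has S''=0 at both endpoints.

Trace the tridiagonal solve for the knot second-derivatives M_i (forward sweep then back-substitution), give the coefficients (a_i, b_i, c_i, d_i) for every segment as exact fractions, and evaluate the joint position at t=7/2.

  seg 0: a=1 b=170/23 c=0 d=-31/23
  seg 1: a=5 b=-202/23 c=-186/23 d=181/23
  seg 2: a=-4 b=-31/23 c=357/23 d=-119/23
S(7/2) = -265/184

Δ: Δ0=2, Δ1=-9, Δ2=9
row 1: diag=6, rhs=-66; c'=1/6, d'=-11
row 2: denom=4−1·1/6=23/6; d'=(108−1·-11)/(23/6)=714/23
back: M2=714/23
back: M1=-11−1/6·714/23=-372/23
M: M0=0, M1=-372/23, M2=714/23, M3=0
seg 0: a=1, c=M0/2=0, d=(M1−M0)/(6·2)=-31/23, b=Δ0−h0·(2M0+M1)/6=170/23
seg 1: a=5, c=M1/2=-186/23, d=(M2−M1)/(6·1)=181/23, b=Δ1−h1·(2M1+M2)/6=-202/23
seg 2: a=-4, c=M2/2=357/23, d=(M3−M2)/(6·1)=-119/23, b=Δ2−h2·(2M2+M3)/6=-31/23
t_q=7/2 → seg 2, τ=1/2; S=-4+-31/23·τ+357/23·τ²+-119/23·τ³=-265/184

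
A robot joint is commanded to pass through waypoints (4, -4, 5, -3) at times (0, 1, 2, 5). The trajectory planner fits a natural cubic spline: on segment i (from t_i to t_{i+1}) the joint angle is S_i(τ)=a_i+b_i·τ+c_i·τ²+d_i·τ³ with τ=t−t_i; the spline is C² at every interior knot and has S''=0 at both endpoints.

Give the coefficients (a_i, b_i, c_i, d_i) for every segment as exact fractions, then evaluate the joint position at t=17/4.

Δ: Δ0=-8, Δ1=9, Δ2=-8/3
row 1: diag=4, rhs=102; c'=1/4, d'=51/2
row 2: denom=8−1·1/4=31/4; d'=(-70−1·51/2)/(31/4)=-382/31
back: M2=-382/31
back: M1=51/2−1/4·-382/31=886/31
M: M0=0, M1=886/31, M2=-382/31, M3=0
seg 0: a=4, c=M0/2=0, d=(M1−M0)/(6·1)=443/93, b=Δ0−h0·(2M0+M1)/6=-1187/93
seg 1: a=-4, c=M1/2=443/31, d=(M2−M1)/(6·1)=-634/93, b=Δ1−h1·(2M1+M2)/6=142/93
seg 2: a=5, c=M2/2=-191/31, d=(M3−M2)/(6·3)=191/279, b=Δ2−h2·(2M2+M3)/6=898/93
t_q=17/4 → seg 2, τ=9/4; S=5+898/93·τ+-191/31·τ²+191/279·τ³=6611/1984

  seg 0: a=4 b=-1187/93 c=0 d=443/93
  seg 1: a=-4 b=142/93 c=443/31 d=-634/93
  seg 2: a=5 b=898/93 c=-191/31 d=191/279
S(17/4) = 6611/1984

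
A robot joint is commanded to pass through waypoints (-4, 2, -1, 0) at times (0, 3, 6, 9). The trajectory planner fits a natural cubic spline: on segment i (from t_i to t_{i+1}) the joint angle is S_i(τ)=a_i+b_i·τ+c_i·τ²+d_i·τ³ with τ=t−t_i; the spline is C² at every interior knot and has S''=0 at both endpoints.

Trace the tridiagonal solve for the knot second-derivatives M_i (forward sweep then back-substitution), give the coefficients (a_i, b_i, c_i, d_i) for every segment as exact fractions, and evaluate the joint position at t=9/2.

  seg 0: a=-4 b=26/9 c=0 d=-8/81
  seg 1: a=2 b=2/9 c=-8/9 d=13/81
  seg 2: a=-1 b=-7/9 c=5/9 d=-5/81
S(9/2) = 7/8

Δ: Δ0=2, Δ1=-1, Δ2=1/3
row 1: diag=12, rhs=-18; c'=1/4, d'=-3/2
row 2: denom=12−3·1/4=45/4; d'=(8−3·-3/2)/(45/4)=10/9
back: M2=10/9
back: M1=-3/2−1/4·10/9=-16/9
M: M0=0, M1=-16/9, M2=10/9, M3=0
seg 0: a=-4, c=M0/2=0, d=(M1−M0)/(6·3)=-8/81, b=Δ0−h0·(2M0+M1)/6=26/9
seg 1: a=2, c=M1/2=-8/9, d=(M2−M1)/(6·3)=13/81, b=Δ1−h1·(2M1+M2)/6=2/9
seg 2: a=-1, c=M2/2=5/9, d=(M3−M2)/(6·3)=-5/81, b=Δ2−h2·(2M2+M3)/6=-7/9
t_q=9/2 → seg 1, τ=3/2; S=2+2/9·τ+-8/9·τ²+13/81·τ³=7/8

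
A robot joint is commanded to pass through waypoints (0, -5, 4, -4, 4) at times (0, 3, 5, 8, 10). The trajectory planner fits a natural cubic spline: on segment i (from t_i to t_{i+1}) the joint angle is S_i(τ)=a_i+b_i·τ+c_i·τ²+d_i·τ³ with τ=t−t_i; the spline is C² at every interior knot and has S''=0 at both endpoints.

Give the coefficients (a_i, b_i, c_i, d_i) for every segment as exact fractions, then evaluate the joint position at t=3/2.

Δ: Δ0=-5/3, Δ1=9/2, Δ2=-8/3, Δ3=4
row 1: diag=10, rhs=37; c'=1/5, d'=37/10
row 2: denom=10−2·1/5=48/5; d'=(-43−2·37/10)/(48/5)=-21/4
row 3: denom=10−3·5/16=145/16; d'=(40−3·-21/4)/(145/16)=892/145
back: M3=892/145
back: M2=-21/4−5/16·892/145=-208/29
back: M1=37/10−1/5·-208/29=1489/290
M: M0=0, M1=1489/290, M2=-208/29, M3=892/145, M4=0
seg 0: a=0, c=M0/2=0, d=(M1−M0)/(6·3)=1489/5220, b=Δ0−h0·(2M0+M1)/6=-7367/1740
seg 1: a=-5, c=M1/2=1489/580, d=(M2−M1)/(6·2)=-3569/3480, b=Δ1−h1·(2M1+M2)/6=3017/870
seg 2: a=4, c=M2/2=-104/29, d=(M3−M2)/(6·3)=322/435, b=Δ2−h2·(2M2+M3)/6=622/435
seg 3: a=-4, c=M3/2=446/145, d=(M4−M3)/(6·2)=-223/435, b=Δ3−h3·(2M3+M4)/6=-44/435
t_q=3/2 → seg 0, τ=3/2; S=0+-7367/1740·τ+0·τ²+1489/5220·τ³=-25001/4640

  seg 0: a=0 b=-7367/1740 c=0 d=1489/5220
  seg 1: a=-5 b=3017/870 c=1489/580 d=-3569/3480
  seg 2: a=4 b=622/435 c=-104/29 d=322/435
  seg 3: a=-4 b=-44/435 c=446/145 d=-223/435
S(3/2) = -25001/4640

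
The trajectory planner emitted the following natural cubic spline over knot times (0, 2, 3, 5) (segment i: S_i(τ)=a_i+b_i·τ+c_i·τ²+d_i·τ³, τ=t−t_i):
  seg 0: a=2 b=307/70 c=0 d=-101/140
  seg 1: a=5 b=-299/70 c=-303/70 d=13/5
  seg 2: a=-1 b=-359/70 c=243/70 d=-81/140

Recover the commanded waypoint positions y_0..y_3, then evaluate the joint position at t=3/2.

y_0 = S_0(0) = a_0 = 2
y_1 = S_1(0) = a_1 = 5
y_2 = S_2(0) = a_2 = -1
y_3 = S_2(2) = -2
t_q=3/2 is in segment 0 (τ=3/2); S_0(τ)=983/160

y_0=2 y_1=5 y_2=-1 y_3=-2
S(3/2) = 983/160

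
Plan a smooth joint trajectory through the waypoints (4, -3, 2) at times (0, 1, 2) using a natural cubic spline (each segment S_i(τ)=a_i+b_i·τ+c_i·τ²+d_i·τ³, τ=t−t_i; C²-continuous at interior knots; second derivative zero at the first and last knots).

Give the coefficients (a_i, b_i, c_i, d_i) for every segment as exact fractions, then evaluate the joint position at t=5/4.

Δ: Δ0=-7, Δ1=5
row 1: diag=4, rhs=72; c'=1/4, d'=18
back: M1=18
M: M0=0, M1=18, M2=0
seg 0: a=4, c=M0/2=0, d=(M1−M0)/(6·1)=3, b=Δ0−h0·(2M0+M1)/6=-10
seg 1: a=-3, c=M1/2=9, d=(M2−M1)/(6·1)=-3, b=Δ1−h1·(2M1+M2)/6=-1
t_q=5/4 → seg 1, τ=1/4; S=-3+-1·τ+9·τ²+-3·τ³=-175/64

  seg 0: a=4 b=-10 c=0 d=3
  seg 1: a=-3 b=-1 c=9 d=-3
S(5/4) = -175/64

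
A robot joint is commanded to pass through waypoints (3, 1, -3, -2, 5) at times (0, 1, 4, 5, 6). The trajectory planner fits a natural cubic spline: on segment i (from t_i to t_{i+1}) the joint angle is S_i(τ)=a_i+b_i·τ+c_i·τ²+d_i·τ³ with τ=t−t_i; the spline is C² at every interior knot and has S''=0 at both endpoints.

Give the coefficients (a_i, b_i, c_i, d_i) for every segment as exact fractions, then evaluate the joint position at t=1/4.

  seg 0: a=3 b=-326/159 c=0 d=8/159
  seg 1: a=1 b=-302/159 c=8/53 d=2/159
  seg 2: a=-3 b=-104/159 c=14/53 d=221/159
  seg 3: a=-2 b=643/159 c=235/53 d=-235/159
S(1/4) = 1055/424

Δ: Δ0=-2, Δ1=-4/3, Δ2=1, Δ3=7
row 1: diag=8, rhs=4; c'=3/8, d'=1/2
row 2: denom=8−3·3/8=55/8; d'=(14−3·1/2)/(55/8)=20/11
row 3: denom=4−1·8/55=212/55; d'=(36−1·20/11)/(212/55)=470/53
back: M3=470/53
back: M2=20/11−8/55·470/53=28/53
back: M1=1/2−3/8·28/53=16/53
M: M0=0, M1=16/53, M2=28/53, M3=470/53, M4=0
seg 0: a=3, c=M0/2=0, d=(M1−M0)/(6·1)=8/159, b=Δ0−h0·(2M0+M1)/6=-326/159
seg 1: a=1, c=M1/2=8/53, d=(M2−M1)/(6·3)=2/159, b=Δ1−h1·(2M1+M2)/6=-302/159
seg 2: a=-3, c=M2/2=14/53, d=(M3−M2)/(6·1)=221/159, b=Δ2−h2·(2M2+M3)/6=-104/159
seg 3: a=-2, c=M3/2=235/53, d=(M4−M3)/(6·1)=-235/159, b=Δ3−h3·(2M3+M4)/6=643/159
t_q=1/4 → seg 0, τ=1/4; S=3+-326/159·τ+0·τ²+8/159·τ³=1055/424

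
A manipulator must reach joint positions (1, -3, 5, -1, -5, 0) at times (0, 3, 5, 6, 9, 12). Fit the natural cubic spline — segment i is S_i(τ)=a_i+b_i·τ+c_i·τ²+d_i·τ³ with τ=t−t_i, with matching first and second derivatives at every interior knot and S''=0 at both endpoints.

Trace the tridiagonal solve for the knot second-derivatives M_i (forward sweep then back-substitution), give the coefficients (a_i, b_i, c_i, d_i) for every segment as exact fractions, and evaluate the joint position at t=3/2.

Δ: Δ0=-4/3, Δ1=4, Δ2=-6, Δ3=-4/3, Δ4=5/3
row 1: diag=10, rhs=32; c'=1/5, d'=16/5
row 2: denom=6−2·1/5=28/5; d'=(-60−2·16/5)/(28/5)=-83/7
row 3: denom=8−1·5/28=219/28; d'=(28−1·-83/7)/(219/28)=372/73
row 4: denom=12−3·28/73=792/73; d'=(18−3·372/73)/(792/73)=1/4
back: M4=1/4
back: M3=372/73−28/73·1/4=5
back: M2=-83/7−5/28·5=-51/4
back: M1=16/5−1/5·-51/4=23/4
M: M0=0, M1=23/4, M2=-51/4, M3=5, M4=1/4, M5=0
seg 0: a=1, c=M0/2=0, d=(M1−M0)/(6·3)=23/72, b=Δ0−h0·(2M0+M1)/6=-101/24
seg 1: a=-3, c=M1/2=23/8, d=(M2−M1)/(6·2)=-37/24, b=Δ1−h1·(2M1+M2)/6=53/12
seg 2: a=5, c=M2/2=-51/8, d=(M3−M2)/(6·1)=71/24, b=Δ2−h2·(2M2+M3)/6=-31/12
seg 3: a=-1, c=M3/2=5/2, d=(M4−M3)/(6·3)=-19/72, b=Δ3−h3·(2M3+M4)/6=-155/24
seg 4: a=-5, c=M4/2=1/8, d=(M5−M4)/(6·3)=-1/72, b=Δ4−h4·(2M4+M5)/6=17/12
t_q=3/2 → seg 0, τ=3/2; S=1+-101/24·τ+0·τ²+23/72·τ³=-271/64

  seg 0: a=1 b=-101/24 c=0 d=23/72
  seg 1: a=-3 b=53/12 c=23/8 d=-37/24
  seg 2: a=5 b=-31/12 c=-51/8 d=71/24
  seg 3: a=-1 b=-155/24 c=5/2 d=-19/72
  seg 4: a=-5 b=17/12 c=1/8 d=-1/72
S(3/2) = -271/64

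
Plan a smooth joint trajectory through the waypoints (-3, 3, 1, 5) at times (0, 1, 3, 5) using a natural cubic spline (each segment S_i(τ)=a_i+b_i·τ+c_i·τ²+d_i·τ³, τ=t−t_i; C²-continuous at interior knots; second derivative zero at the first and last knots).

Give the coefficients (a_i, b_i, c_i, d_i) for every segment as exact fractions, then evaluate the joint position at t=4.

Δ: Δ0=6, Δ1=-1, Δ2=2
row 1: diag=6, rhs=-42; c'=1/3, d'=-7
row 2: denom=8−2·1/3=22/3; d'=(18−2·-7)/(22/3)=48/11
back: M2=48/11
back: M1=-7−1/3·48/11=-93/11
M: M0=0, M1=-93/11, M2=48/11, M3=0
seg 0: a=-3, c=M0/2=0, d=(M1−M0)/(6·1)=-31/22, b=Δ0−h0·(2M0+M1)/6=163/22
seg 1: a=3, c=M1/2=-93/22, d=(M2−M1)/(6·2)=47/44, b=Δ1−h1·(2M1+M2)/6=35/11
seg 2: a=1, c=M2/2=24/11, d=(M3−M2)/(6·2)=-4/11, b=Δ2−h2·(2M2+M3)/6=-10/11
t_q=4 → seg 2, τ=1; S=1+-10/11·τ+24/11·τ²+-4/11·τ³=21/11

  seg 0: a=-3 b=163/22 c=0 d=-31/22
  seg 1: a=3 b=35/11 c=-93/22 d=47/44
  seg 2: a=1 b=-10/11 c=24/11 d=-4/11
S(4) = 21/11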